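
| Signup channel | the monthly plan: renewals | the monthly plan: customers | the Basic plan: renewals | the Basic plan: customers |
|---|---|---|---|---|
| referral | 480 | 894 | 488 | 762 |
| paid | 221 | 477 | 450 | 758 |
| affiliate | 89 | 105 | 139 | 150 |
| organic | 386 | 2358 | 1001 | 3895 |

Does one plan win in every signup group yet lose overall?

Referral: the monthly plan 480/894 = 53.7%, the Basic plan 488/762 = 64.0% → the Basic plan
Paid: the monthly plan 221/477 = 46.3%, the Basic plan 450/758 = 59.4% → the Basic plan
Affiliate: the monthly plan 89/105 = 84.8%, the Basic plan 139/150 = 92.7% → the Basic plan
Organic: the monthly plan 386/2358 = 16.4%, the Basic plan 1001/3895 = 25.7% → the Basic plan
Overall: the monthly plan 1176/3834 = 30.7%, the Basic plan 2078/5565 = 37.3% → the Basic plan
The Basic plan wins overall and in every signup group — no reversal.

No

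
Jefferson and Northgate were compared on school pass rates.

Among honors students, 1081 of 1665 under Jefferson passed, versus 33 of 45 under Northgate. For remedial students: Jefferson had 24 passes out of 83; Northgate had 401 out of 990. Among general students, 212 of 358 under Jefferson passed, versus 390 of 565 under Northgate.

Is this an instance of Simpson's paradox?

Honors: Jefferson 1081/1665 = 64.9%, Northgate 33/45 = 73.3% → Northgate
Remedial: Jefferson 24/83 = 28.9%, Northgate 401/990 = 40.5% → Northgate
General: Jefferson 212/358 = 59.2%, Northgate 390/565 = 69.0% → Northgate
Overall: Jefferson 1317/2106 = 62.5%, Northgate 824/1600 = 51.5% → Jefferson
Northgate wins each student group but Jefferson wins overall — the comparison reverses. Northgate's students skew toward remedial, which has a lower base rate.

Yes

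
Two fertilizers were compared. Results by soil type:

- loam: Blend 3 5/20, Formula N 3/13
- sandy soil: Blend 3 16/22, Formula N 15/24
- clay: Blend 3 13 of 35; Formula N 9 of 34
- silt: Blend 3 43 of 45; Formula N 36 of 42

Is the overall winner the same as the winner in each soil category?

Loam: Blend 3 5/20 = 25.0%, Formula N 3/13 = 23.1% → Blend 3
Sandy soil: Blend 3 16/22 = 72.7%, Formula N 15/24 = 62.5% → Blend 3
Clay: Blend 3 13/35 = 37.1%, Formula N 9/34 = 26.5% → Blend 3
Silt: Blend 3 43/45 = 95.6%, Formula N 36/42 = 85.7% → Blend 3
Overall: Blend 3 77/122 = 63.1%, Formula N 63/113 = 55.8% → Blend 3
Blend 3 wins overall and in every soil group — no reversal.

Yes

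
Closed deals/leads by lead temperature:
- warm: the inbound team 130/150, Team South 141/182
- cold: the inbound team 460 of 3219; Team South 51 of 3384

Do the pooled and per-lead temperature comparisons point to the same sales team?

Warm: the inbound team 130/150 = 86.7%, Team South 141/182 = 77.5% → the inbound team
Cold: the inbound team 460/3219 = 14.3%, Team South 51/3384 = 1.5% → the inbound team
Overall: the inbound team 590/3369 = 17.5%, Team South 192/3566 = 5.4% → the inbound team
The inbound team wins overall and in every lead group — no reversal.

Yes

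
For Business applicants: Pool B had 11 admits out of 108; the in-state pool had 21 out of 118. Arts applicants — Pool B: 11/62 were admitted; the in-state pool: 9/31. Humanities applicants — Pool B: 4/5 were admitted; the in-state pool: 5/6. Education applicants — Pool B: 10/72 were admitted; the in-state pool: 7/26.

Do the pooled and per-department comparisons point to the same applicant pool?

Business: Pool B 11/108 = 10.2%, the in-state pool 21/118 = 17.8% → the in-state pool
Arts: Pool B 11/62 = 17.7%, the in-state pool 9/31 = 29.0% → the in-state pool
Humanities: Pool B 4/5 = 80.0%, the in-state pool 5/6 = 83.3% → the in-state pool
Education: Pool B 10/72 = 13.9%, the in-state pool 7/26 = 26.9% → the in-state pool
Overall: Pool B 36/247 = 14.6%, the in-state pool 42/181 = 23.2% → the in-state pool
The in-state pool wins overall and in every department group — no reversal.

Yes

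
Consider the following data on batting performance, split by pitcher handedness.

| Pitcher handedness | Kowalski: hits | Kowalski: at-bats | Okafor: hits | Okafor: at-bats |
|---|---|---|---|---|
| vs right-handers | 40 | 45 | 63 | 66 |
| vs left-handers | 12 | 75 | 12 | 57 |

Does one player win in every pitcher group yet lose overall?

No

Vs right-handers: Kowalski 40/45 = 88.9%, Okafor 63/66 = 95.5% → Okafor
Vs left-handers: Kowalski 12/75 = 16.0%, Okafor 12/57 = 21.1% → Okafor
Overall: Kowalski 52/120 = 43.3%, Okafor 75/123 = 61.0% → Okafor
Okafor wins overall and in every pitcher group — no reversal.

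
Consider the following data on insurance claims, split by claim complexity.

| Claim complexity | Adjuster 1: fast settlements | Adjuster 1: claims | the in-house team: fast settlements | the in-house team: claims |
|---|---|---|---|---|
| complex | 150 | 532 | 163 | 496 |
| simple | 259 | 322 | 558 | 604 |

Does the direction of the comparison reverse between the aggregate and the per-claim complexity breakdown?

No

Complex: Adjuster 1 150/532 = 28.2%, the in-house team 163/496 = 32.9% → the in-house team
Simple: Adjuster 1 259/322 = 80.4%, the in-house team 558/604 = 92.4% → the in-house team
Overall: Adjuster 1 409/854 = 47.9%, the in-house team 721/1100 = 65.5% → the in-house team
The in-house team wins overall and in every claim group — no reversal.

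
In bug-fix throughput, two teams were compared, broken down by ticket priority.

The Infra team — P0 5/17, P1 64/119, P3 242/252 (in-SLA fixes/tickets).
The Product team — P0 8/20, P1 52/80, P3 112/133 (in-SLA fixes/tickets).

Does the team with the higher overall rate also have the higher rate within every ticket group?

No

P0: the Infra team 5/17 = 29.4%, the Product team 8/20 = 40.0% → the Product team
P1: the Infra team 64/119 = 53.8%, the Product team 52/80 = 65.0% → the Product team
P3: the Infra team 242/252 = 96.0%, the Product team 112/133 = 84.2% → the Infra team
Overall: the Infra team 311/388 = 80.2%, the Product team 172/233 = 73.8% → the Infra team
Neither sweeps: the Infra team wins 1 of 3 groups, the Product team wins 2. The Infra team wins overall but not every group — no Simpson reversal.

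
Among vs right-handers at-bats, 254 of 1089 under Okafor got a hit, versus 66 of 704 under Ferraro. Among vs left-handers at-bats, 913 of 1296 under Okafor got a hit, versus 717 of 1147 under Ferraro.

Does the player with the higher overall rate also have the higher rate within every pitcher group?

Yes

Vs right-handers: Okafor 254/1089 = 23.3%, Ferraro 66/704 = 9.4% → Okafor
Vs left-handers: Okafor 913/1296 = 70.4%, Ferraro 717/1147 = 62.5% → Okafor
Overall: Okafor 1167/2385 = 48.9%, Ferraro 783/1851 = 42.3% → Okafor
Okafor wins overall and in every pitcher group — no reversal.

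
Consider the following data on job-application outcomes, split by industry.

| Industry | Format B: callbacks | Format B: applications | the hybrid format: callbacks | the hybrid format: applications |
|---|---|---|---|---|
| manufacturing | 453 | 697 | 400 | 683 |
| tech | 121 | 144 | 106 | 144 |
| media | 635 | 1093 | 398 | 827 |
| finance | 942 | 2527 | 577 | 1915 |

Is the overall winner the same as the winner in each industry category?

Manufacturing: Format B 453/697 = 65.0%, the hybrid format 400/683 = 58.6% → Format B
Tech: Format B 121/144 = 84.0%, the hybrid format 106/144 = 73.6% → Format B
Media: Format B 635/1093 = 58.1%, the hybrid format 398/827 = 48.1% → Format B
Finance: Format B 942/2527 = 37.3%, the hybrid format 577/1915 = 30.1% → Format B
Overall: Format B 2151/4461 = 48.2%, the hybrid format 1481/3569 = 41.5% → Format B
Format B wins overall and in every industry group — no reversal.

Yes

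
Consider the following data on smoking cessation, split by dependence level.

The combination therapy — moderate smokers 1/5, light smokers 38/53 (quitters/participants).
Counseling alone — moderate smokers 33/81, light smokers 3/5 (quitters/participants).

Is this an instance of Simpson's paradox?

Moderate smokers: the combination therapy 1/5 = 20.0%, counseling alone 33/81 = 40.7% → counseling alone
Light smokers: the combination therapy 38/53 = 71.7%, counseling alone 3/5 = 60.0% → the combination therapy
Overall: the combination therapy 39/58 = 67.2%, counseling alone 36/86 = 41.9% → the combination therapy
Neither sweeps: the combination therapy wins 1 of 2 groups, counseling alone wins 1. The combination therapy wins overall but not every group — no Simpson reversal.

No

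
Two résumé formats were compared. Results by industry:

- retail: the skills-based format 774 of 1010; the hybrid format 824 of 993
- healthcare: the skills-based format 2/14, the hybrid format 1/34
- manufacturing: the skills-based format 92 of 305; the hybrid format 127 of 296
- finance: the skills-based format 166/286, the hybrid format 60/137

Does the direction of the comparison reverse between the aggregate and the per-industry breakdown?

No

Retail: the skills-based format 774/1010 = 76.6%, the hybrid format 824/993 = 83.0% → the hybrid format
Healthcare: the skills-based format 2/14 = 14.3%, the hybrid format 1/34 = 2.9% → the skills-based format
Manufacturing: the skills-based format 92/305 = 30.2%, the hybrid format 127/296 = 42.9% → the hybrid format
Finance: the skills-based format 166/286 = 58.0%, the hybrid format 60/137 = 43.8% → the skills-based format
Overall: the skills-based format 1034/1615 = 64.0%, the hybrid format 1012/1460 = 69.3% → the hybrid format
Neither sweeps: the skills-based format wins 2 of 4 groups, the hybrid format wins 2. The hybrid format wins overall but not every group — no Simpson reversal.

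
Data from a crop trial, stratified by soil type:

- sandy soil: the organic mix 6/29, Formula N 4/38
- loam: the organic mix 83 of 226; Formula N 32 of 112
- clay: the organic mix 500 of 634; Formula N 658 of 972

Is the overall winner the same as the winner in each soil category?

Sandy soil: the organic mix 6/29 = 20.7%, Formula N 4/38 = 10.5% → the organic mix
Loam: the organic mix 83/226 = 36.7%, Formula N 32/112 = 28.6% → the organic mix
Clay: the organic mix 500/634 = 78.9%, Formula N 658/972 = 67.7% → the organic mix
Overall: the organic mix 589/889 = 66.3%, Formula N 694/1122 = 61.9% → the organic mix
The organic mix wins overall and in every soil group — no reversal.

Yes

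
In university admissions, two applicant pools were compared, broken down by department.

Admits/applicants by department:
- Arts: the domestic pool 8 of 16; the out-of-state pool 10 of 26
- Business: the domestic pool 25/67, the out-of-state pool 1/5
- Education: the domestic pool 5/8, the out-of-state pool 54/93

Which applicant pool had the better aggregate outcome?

Arts: the domestic pool 8/16 = 50.0%, the out-of-state pool 10/26 = 38.5% → the domestic pool
Business: the domestic pool 25/67 = 37.3%, the out-of-state pool 1/5 = 20.0% → the domestic pool
Education: the domestic pool 5/8 = 62.5%, the out-of-state pool 54/93 = 58.1% → the domestic pool
Overall: the domestic pool 38/91 = 41.8%, the out-of-state pool 65/124 = 52.4% → the out-of-state pool
(The domestic pool wins every department group but the out-of-state pool wins overall — the domestic pool's applicants skew toward the low-rate Business group.)

the out-of-state pool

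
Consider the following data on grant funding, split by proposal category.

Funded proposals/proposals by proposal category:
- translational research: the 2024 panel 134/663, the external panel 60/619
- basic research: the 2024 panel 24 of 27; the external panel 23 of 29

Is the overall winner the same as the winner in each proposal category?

Yes

Translational research: the 2024 panel 134/663 = 20.2%, the external panel 60/619 = 9.7% → the 2024 panel
Basic research: the 2024 panel 24/27 = 88.9%, the external panel 23/29 = 79.3% → the 2024 panel
Overall: the 2024 panel 158/690 = 22.9%, the external panel 83/648 = 12.8% → the 2024 panel
The 2024 panel wins overall and in every proposal group — no reversal.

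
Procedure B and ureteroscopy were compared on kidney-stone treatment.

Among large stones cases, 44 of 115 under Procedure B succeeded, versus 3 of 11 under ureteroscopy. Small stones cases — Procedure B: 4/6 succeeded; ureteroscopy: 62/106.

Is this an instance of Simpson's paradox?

Yes

Large stones: Procedure B 44/115 = 38.3%, ureteroscopy 3/11 = 27.3% → Procedure B
Small stones: Procedure B 4/6 = 66.7%, ureteroscopy 62/106 = 58.5% → Procedure B
Overall: Procedure B 48/121 = 39.7%, ureteroscopy 65/117 = 55.6% → ureteroscopy
Procedure B wins each stone group but ureteroscopy wins overall — the comparison reverses. Procedure B's cases skew toward large stones, which has a lower base rate.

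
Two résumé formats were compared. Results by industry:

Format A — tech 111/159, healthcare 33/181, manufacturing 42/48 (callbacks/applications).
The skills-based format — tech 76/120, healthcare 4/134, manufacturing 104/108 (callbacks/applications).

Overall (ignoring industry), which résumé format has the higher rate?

Tech: Format A 111/159 = 69.8%, the skills-based format 76/120 = 63.3% → Format A
Healthcare: Format A 33/181 = 18.2%, the skills-based format 4/134 = 3.0% → Format A
Manufacturing: Format A 42/48 = 87.5%, the skills-based format 104/108 = 96.3% → the skills-based format
Overall: Format A 186/388 = 47.9%, the skills-based format 184/362 = 50.8% → the skills-based format
(Neither sweeps every industry group, but the skills-based format has the higher pooled rate.)

the skills-based format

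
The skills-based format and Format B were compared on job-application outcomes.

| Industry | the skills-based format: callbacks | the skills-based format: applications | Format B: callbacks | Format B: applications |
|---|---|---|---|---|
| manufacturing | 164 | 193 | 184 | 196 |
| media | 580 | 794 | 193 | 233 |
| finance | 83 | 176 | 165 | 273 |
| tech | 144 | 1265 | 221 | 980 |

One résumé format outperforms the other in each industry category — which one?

Format B

Manufacturing: the skills-based format 164/193 = 85.0%, Format B 184/196 = 93.9% → Format B
Media: the skills-based format 580/794 = 73.0%, Format B 193/233 = 82.8% → Format B
Finance: the skills-based format 83/176 = 47.2%, Format B 165/273 = 60.4% → Format B
Tech: the skills-based format 144/1265 = 11.4%, Format B 221/980 = 22.6% → Format B
Format B has the higher rate in all 4 groups.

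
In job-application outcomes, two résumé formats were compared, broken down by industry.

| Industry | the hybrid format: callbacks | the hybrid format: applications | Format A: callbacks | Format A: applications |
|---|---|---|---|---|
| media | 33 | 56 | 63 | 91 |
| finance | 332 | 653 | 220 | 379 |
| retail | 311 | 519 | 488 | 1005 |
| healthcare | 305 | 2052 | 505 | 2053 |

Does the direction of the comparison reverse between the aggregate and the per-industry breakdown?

No

Media: the hybrid format 33/56 = 58.9%, Format A 63/91 = 69.2% → Format A
Finance: the hybrid format 332/653 = 50.8%, Format A 220/379 = 58.0% → Format A
Retail: the hybrid format 311/519 = 59.9%, Format A 488/1005 = 48.6% → the hybrid format
Healthcare: the hybrid format 305/2052 = 14.9%, Format A 505/2053 = 24.6% → Format A
Overall: the hybrid format 981/3280 = 29.9%, Format A 1276/3528 = 36.2% → Format A
Neither sweeps: the hybrid format wins 1 of 4 groups, Format A wins 3. Format A wins overall but not every group — no Simpson reversal.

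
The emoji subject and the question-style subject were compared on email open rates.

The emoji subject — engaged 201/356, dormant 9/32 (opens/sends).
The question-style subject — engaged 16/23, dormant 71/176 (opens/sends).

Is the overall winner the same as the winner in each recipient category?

Engaged: the emoji subject 201/356 = 56.5%, the question-style subject 16/23 = 69.6% → the question-style subject
Dormant: the emoji subject 9/32 = 28.1%, the question-style subject 71/176 = 40.3% → the question-style subject
Overall: the emoji subject 210/388 = 54.1%, the question-style subject 87/199 = 43.7% → the emoji subject
The question-style subject wins each recipient group but the emoji subject wins overall — the comparison reverses. The question-style subject's sends skew toward dormant, which has a lower base rate.

No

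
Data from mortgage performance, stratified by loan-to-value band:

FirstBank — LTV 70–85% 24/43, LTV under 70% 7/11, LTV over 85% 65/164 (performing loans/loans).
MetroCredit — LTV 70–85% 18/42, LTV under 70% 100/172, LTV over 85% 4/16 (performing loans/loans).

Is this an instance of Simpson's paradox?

LTV 70–85%: FirstBank 24/43 = 55.8%, MetroCredit 18/42 = 42.9% → FirstBank
LTV under 70%: FirstBank 7/11 = 63.6%, MetroCredit 100/172 = 58.1% → FirstBank
LTV over 85%: FirstBank 65/164 = 39.6%, MetroCredit 4/16 = 25.0% → FirstBank
Overall: FirstBank 96/218 = 44.0%, MetroCredit 122/230 = 53.0% → MetroCredit
FirstBank wins each loan-to-value group but MetroCredit wins overall — the comparison reverses. FirstBank's loans skew toward LTV over 85%, which has a lower base rate.

Yes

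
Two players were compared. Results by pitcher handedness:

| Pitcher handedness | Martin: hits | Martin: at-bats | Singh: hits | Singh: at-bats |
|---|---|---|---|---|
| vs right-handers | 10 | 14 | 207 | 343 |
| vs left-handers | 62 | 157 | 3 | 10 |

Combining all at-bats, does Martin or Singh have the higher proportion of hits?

Singh

Vs right-handers: Martin 10/14 = 71.4%, Singh 207/343 = 60.3% → Martin
Vs left-handers: Martin 62/157 = 39.5%, Singh 3/10 = 30.0% → Martin
Overall: Martin 72/171 = 42.1%, Singh 210/353 = 59.5% → Singh
(Martin wins every pitcher group but Singh wins overall — Martin's at-bats skew toward the low-rate vs left-handers group.)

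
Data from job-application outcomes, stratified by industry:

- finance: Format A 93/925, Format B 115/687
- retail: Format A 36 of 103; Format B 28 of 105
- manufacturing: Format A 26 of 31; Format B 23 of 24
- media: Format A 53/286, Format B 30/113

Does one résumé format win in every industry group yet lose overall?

No

Finance: Format A 93/925 = 10.1%, Format B 115/687 = 16.7% → Format B
Retail: Format A 36/103 = 35.0%, Format B 28/105 = 26.7% → Format A
Manufacturing: Format A 26/31 = 83.9%, Format B 23/24 = 95.8% → Format B
Media: Format A 53/286 = 18.5%, Format B 30/113 = 26.5% → Format B
Overall: Format A 208/1345 = 15.5%, Format B 196/929 = 21.1% → Format B
Neither sweeps: Format A wins 1 of 4 groups, Format B wins 3. Format B wins overall but not every group — no Simpson reversal.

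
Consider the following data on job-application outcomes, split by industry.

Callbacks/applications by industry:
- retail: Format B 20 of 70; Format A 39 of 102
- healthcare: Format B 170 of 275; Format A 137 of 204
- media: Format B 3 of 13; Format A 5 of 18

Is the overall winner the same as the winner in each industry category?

Retail: Format B 20/70 = 28.6%, Format A 39/102 = 38.2% → Format A
Healthcare: Format B 170/275 = 61.8%, Format A 137/204 = 67.2% → Format A
Media: Format B 3/13 = 23.1%, Format A 5/18 = 27.8% → Format A
Overall: Format B 193/358 = 53.9%, Format A 181/324 = 55.9% → Format A
Format A wins overall and in every industry group — no reversal.

Yes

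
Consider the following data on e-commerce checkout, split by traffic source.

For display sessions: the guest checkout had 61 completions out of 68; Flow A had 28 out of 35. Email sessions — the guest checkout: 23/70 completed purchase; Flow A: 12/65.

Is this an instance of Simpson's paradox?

No

Display: the guest checkout 61/68 = 89.7%, Flow A 28/35 = 80.0% → the guest checkout
Email: the guest checkout 23/70 = 32.9%, Flow A 12/65 = 18.5% → the guest checkout
Overall: the guest checkout 84/138 = 60.9%, Flow A 40/100 = 40.0% → the guest checkout
The guest checkout wins overall and in every traffic group — no reversal.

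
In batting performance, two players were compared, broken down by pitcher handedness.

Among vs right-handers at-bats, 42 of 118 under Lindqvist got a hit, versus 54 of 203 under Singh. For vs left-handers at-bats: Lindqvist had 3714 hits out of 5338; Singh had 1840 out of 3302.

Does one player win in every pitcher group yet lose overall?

Vs right-handers: Lindqvist 42/118 = 35.6%, Singh 54/203 = 26.6% → Lindqvist
Vs left-handers: Lindqvist 3714/5338 = 69.6%, Singh 1840/3302 = 55.7% → Lindqvist
Overall: Lindqvist 3756/5456 = 68.8%, Singh 1894/3505 = 54.0% → Lindqvist
Lindqvist wins overall and in every pitcher group — no reversal.

No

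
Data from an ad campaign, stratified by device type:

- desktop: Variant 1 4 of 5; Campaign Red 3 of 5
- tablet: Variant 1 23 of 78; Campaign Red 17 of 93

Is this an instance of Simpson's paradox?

Desktop: Variant 1 4/5 = 80.0%, Campaign Red 3/5 = 60.0% → Variant 1
Tablet: Variant 1 23/78 = 29.5%, Campaign Red 17/93 = 18.3% → Variant 1
Overall: Variant 1 27/83 = 32.5%, Campaign Red 20/98 = 20.4% → Variant 1
Variant 1 wins overall and in every device group — no reversal.

No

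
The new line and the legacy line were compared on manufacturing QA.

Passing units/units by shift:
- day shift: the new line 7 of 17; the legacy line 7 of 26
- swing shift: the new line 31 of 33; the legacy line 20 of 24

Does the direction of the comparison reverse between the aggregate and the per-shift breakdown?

No

Day shift: the new line 7/17 = 41.2%, the legacy line 7/26 = 26.9% → the new line
Swing shift: the new line 31/33 = 93.9%, the legacy line 20/24 = 83.3% → the new line
Overall: the new line 38/50 = 76.0%, the legacy line 27/50 = 54.0% → the new line
The new line wins overall and in every shift group — no reversal.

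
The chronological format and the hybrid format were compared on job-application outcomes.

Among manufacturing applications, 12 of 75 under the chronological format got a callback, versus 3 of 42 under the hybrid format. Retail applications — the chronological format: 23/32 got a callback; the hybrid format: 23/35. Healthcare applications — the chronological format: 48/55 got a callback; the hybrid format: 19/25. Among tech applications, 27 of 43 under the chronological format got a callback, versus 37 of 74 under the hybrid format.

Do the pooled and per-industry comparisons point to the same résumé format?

Manufacturing: the chronological format 12/75 = 16.0%, the hybrid format 3/42 = 7.1% → the chronological format
Retail: the chronological format 23/32 = 71.9%, the hybrid format 23/35 = 65.7% → the chronological format
Healthcare: the chronological format 48/55 = 87.3%, the hybrid format 19/25 = 76.0% → the chronological format
Tech: the chronological format 27/43 = 62.8%, the hybrid format 37/74 = 50.0% → the chronological format
Overall: the chronological format 110/205 = 53.7%, the hybrid format 82/176 = 46.6% → the chronological format
The chronological format wins overall and in every industry group — no reversal.

Yes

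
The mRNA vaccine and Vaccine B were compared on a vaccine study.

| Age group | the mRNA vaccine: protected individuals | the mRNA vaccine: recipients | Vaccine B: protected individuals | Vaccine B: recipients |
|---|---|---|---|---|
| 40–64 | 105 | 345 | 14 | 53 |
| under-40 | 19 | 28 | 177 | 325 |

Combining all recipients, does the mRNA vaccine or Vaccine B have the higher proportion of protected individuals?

Vaccine B

40–64: the mRNA vaccine 105/345 = 30.4%, Vaccine B 14/53 = 26.4% → the mRNA vaccine
Under-40: the mRNA vaccine 19/28 = 67.9%, Vaccine B 177/325 = 54.5% → the mRNA vaccine
Overall: the mRNA vaccine 124/373 = 33.2%, Vaccine B 191/378 = 50.5% → Vaccine B
(The mRNA vaccine wins every age group but Vaccine B wins overall — the mRNA vaccine's recipients skew toward the low-rate 40–64 group.)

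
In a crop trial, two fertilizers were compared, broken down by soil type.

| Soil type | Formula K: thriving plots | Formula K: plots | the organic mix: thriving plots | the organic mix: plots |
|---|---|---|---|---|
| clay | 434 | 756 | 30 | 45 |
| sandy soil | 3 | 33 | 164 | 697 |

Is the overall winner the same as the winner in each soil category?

No

Clay: Formula K 434/756 = 57.4%, the organic mix 30/45 = 66.7% → the organic mix
Sandy soil: Formula K 3/33 = 9.1%, the organic mix 164/697 = 23.5% → the organic mix
Overall: Formula K 437/789 = 55.4%, the organic mix 194/742 = 26.1% → Formula K
The organic mix wins each soil group but Formula K wins overall — the comparison reverses. The organic mix's plots skew toward sandy soil, which has a lower base rate.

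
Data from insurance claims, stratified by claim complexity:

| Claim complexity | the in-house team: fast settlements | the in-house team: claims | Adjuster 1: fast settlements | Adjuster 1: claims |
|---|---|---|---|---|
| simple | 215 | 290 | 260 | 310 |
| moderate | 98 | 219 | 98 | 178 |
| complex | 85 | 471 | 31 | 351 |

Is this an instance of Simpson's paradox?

Simple: the in-house team 215/290 = 74.1%, Adjuster 1 260/310 = 83.9% → Adjuster 1
Moderate: the in-house team 98/219 = 44.7%, Adjuster 1 98/178 = 55.1% → Adjuster 1
Complex: the in-house team 85/471 = 18.0%, Adjuster 1 31/351 = 8.8% → the in-house team
Overall: the in-house team 398/980 = 40.6%, Adjuster 1 389/839 = 46.4% → Adjuster 1
Neither sweeps: the in-house team wins 1 of 3 groups, Adjuster 1 wins 2. Adjuster 1 wins overall but not every group — no Simpson reversal.

No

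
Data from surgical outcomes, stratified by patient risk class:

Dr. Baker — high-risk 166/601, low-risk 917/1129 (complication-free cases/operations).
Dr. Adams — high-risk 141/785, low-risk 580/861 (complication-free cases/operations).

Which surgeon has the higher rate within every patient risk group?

Dr. Baker

High-risk: Dr. Baker 166/601 = 27.6%, Dr. Adams 141/785 = 18.0% → Dr. Baker
Low-risk: Dr. Baker 917/1129 = 81.2%, Dr. Adams 580/861 = 67.4% → Dr. Baker
Dr. Baker has the higher rate in both groups.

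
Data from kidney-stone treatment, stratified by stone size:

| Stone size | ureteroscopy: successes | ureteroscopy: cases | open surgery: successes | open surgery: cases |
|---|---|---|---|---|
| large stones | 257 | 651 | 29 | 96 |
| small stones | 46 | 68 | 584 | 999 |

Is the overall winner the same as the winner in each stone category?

Large stones: ureteroscopy 257/651 = 39.5%, open surgery 29/96 = 30.2% → ureteroscopy
Small stones: ureteroscopy 46/68 = 67.6%, open surgery 584/999 = 58.5% → ureteroscopy
Overall: ureteroscopy 303/719 = 42.1%, open surgery 613/1095 = 56.0% → open surgery
Ureteroscopy wins each stone group but open surgery wins overall — the comparison reverses. Ureteroscopy's cases skew toward large stones, which has a lower base rate.

No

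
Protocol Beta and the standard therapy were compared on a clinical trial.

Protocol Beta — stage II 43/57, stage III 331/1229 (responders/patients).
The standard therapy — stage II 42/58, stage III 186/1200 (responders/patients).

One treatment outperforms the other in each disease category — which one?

Protocol Beta

Stage II: Protocol Beta 43/57 = 75.4%, the standard therapy 42/58 = 72.4% → Protocol Beta
Stage III: Protocol Beta 331/1229 = 26.9%, the standard therapy 186/1200 = 15.5% → Protocol Beta
Protocol Beta has the higher rate in both groups.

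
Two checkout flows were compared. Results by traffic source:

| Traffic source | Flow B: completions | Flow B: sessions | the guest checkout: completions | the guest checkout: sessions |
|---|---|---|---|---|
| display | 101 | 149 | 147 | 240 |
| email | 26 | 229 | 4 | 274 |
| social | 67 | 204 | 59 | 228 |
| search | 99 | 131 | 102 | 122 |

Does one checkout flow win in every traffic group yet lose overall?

Display: Flow B 101/149 = 67.8%, the guest checkout 147/240 = 61.2% → Flow B
Email: Flow B 26/229 = 11.4%, the guest checkout 4/274 = 1.5% → Flow B
Social: Flow B 67/204 = 32.8%, the guest checkout 59/228 = 25.9% → Flow B
Search: Flow B 99/131 = 75.6%, the guest checkout 102/122 = 83.6% → the guest checkout
Overall: Flow B 293/713 = 41.1%, the guest checkout 312/864 = 36.1% → Flow B
Neither sweeps: Flow B wins 3 of 4 groups, the guest checkout wins 1. Flow B wins overall but not every group — no Simpson reversal.

No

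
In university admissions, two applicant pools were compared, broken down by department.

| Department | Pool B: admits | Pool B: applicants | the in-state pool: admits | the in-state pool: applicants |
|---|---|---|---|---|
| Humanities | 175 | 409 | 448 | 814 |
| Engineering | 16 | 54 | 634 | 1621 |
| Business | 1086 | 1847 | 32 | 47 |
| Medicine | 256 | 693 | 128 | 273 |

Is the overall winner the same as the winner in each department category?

Humanities: Pool B 175/409 = 42.8%, the in-state pool 448/814 = 55.0% → the in-state pool
Engineering: Pool B 16/54 = 29.6%, the in-state pool 634/1621 = 39.1% → the in-state pool
Business: Pool B 1086/1847 = 58.8%, the in-state pool 32/47 = 68.1% → the in-state pool
Medicine: Pool B 256/693 = 36.9%, the in-state pool 128/273 = 46.9% → the in-state pool
Overall: Pool B 1533/3003 = 51.0%, the in-state pool 1242/2755 = 45.1% → Pool B
The in-state pool wins each department group but Pool B wins overall — the comparison reverses. The in-state pool's applicants skew toward Engineering, which has a lower base rate.

No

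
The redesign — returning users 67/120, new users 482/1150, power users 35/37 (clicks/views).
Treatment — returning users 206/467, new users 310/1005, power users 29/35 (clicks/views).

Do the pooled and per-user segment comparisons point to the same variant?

Yes

Returning users: the redesign 67/120 = 55.8%, Treatment 206/467 = 44.1% → the redesign
New users: the redesign 482/1150 = 41.9%, Treatment 310/1005 = 30.8% → the redesign
Power users: the redesign 35/37 = 94.6%, Treatment 29/35 = 82.9% → the redesign
Overall: the redesign 584/1307 = 44.7%, Treatment 545/1507 = 36.2% → the redesign
The redesign wins overall and in every user group — no reversal.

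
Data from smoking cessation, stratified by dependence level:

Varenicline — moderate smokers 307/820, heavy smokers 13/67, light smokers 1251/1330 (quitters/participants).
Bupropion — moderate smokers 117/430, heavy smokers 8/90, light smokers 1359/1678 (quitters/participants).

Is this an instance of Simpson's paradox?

No

Moderate smokers: varenicline 307/820 = 37.4%, bupropion 117/430 = 27.2% → varenicline
Heavy smokers: varenicline 13/67 = 19.4%, bupropion 8/90 = 8.9% → varenicline
Light smokers: varenicline 1251/1330 = 94.1%, bupropion 1359/1678 = 81.0% → varenicline
Overall: varenicline 1571/2217 = 70.9%, bupropion 1484/2198 = 67.5% → varenicline
Varenicline wins overall and in every dependence group — no reversal.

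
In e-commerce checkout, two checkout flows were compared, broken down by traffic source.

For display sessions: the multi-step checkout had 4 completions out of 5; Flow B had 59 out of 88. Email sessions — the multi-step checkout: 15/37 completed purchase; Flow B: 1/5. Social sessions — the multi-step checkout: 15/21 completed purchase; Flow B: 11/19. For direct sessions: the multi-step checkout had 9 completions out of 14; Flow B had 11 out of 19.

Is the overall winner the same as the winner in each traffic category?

Display: the multi-step checkout 4/5 = 80.0%, Flow B 59/88 = 67.0% → the multi-step checkout
Email: the multi-step checkout 15/37 = 40.5%, Flow B 1/5 = 20.0% → the multi-step checkout
Social: the multi-step checkout 15/21 = 71.4%, Flow B 11/19 = 57.9% → the multi-step checkout
Direct: the multi-step checkout 9/14 = 64.3%, Flow B 11/19 = 57.9% → the multi-step checkout
Overall: the multi-step checkout 43/77 = 55.8%, Flow B 82/131 = 62.6% → Flow B
The multi-step checkout wins each traffic group but Flow B wins overall — the comparison reverses. The multi-step checkout's sessions skew toward email, which has a lower base rate.

No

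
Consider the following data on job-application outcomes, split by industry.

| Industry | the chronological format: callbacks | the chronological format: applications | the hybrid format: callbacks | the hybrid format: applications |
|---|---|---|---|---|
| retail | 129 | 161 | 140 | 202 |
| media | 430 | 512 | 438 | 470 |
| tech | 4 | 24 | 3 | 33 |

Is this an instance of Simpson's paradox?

Retail: the chronological format 129/161 = 80.1%, the hybrid format 140/202 = 69.3% → the chronological format
Media: the chronological format 430/512 = 84.0%, the hybrid format 438/470 = 93.2% → the hybrid format
Tech: the chronological format 4/24 = 16.7%, the hybrid format 3/33 = 9.1% → the chronological format
Overall: the chronological format 563/697 = 80.8%, the hybrid format 581/705 = 82.4% → the hybrid format
Neither sweeps: the chronological format wins 2 of 3 groups, the hybrid format wins 1. The hybrid format wins overall but not every group — no Simpson reversal.

No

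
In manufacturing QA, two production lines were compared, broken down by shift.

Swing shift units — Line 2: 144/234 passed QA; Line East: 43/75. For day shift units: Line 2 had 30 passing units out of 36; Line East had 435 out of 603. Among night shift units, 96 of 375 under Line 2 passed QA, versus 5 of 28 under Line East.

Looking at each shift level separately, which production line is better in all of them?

Swing shift: Line 2 144/234 = 61.5%, Line East 43/75 = 57.3% → Line 2
Day shift: Line 2 30/36 = 83.3%, Line East 435/603 = 72.1% → Line 2
Night shift: Line 2 96/375 = 25.6%, Line East 5/28 = 17.9% → Line 2
Line 2 has the higher rate in all 3 groups.

Line 2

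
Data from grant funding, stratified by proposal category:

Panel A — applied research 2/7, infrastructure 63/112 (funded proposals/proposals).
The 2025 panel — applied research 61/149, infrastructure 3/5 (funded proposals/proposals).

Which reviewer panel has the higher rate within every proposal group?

the 2025 panel

Applied research: Panel A 2/7 = 28.6%, the 2025 panel 61/149 = 40.9% → the 2025 panel
Infrastructure: Panel A 63/112 = 56.2%, the 2025 panel 3/5 = 60.0% → the 2025 panel
The 2025 panel has the higher rate in both groups.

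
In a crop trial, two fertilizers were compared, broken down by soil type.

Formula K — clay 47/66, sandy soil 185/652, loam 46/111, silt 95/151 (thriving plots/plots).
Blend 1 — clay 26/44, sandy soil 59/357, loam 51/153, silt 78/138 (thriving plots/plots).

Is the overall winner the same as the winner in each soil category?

Clay: Formula K 47/66 = 71.2%, Blend 1 26/44 = 59.1% → Formula K
Sandy soil: Formula K 185/652 = 28.4%, Blend 1 59/357 = 16.5% → Formula K
Loam: Formula K 46/111 = 41.4%, Blend 1 51/153 = 33.3% → Formula K
Silt: Formula K 95/151 = 62.9%, Blend 1 78/138 = 56.5% → Formula K
Overall: Formula K 373/980 = 38.1%, Blend 1 214/692 = 30.9% → Formula K
Formula K wins overall and in every soil group — no reversal.

Yes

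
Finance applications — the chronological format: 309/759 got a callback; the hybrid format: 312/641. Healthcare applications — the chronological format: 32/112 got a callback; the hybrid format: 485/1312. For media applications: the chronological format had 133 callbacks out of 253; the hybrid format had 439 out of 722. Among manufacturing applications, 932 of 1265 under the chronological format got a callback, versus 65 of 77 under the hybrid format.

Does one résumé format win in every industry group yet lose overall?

Finance: the chronological format 309/759 = 40.7%, the hybrid format 312/641 = 48.7% → the hybrid format
Healthcare: the chronological format 32/112 = 28.6%, the hybrid format 485/1312 = 37.0% → the hybrid format
Media: the chronological format 133/253 = 52.6%, the hybrid format 439/722 = 60.8% → the hybrid format
Manufacturing: the chronological format 932/1265 = 73.7%, the hybrid format 65/77 = 84.4% → the hybrid format
Overall: the chronological format 1406/2389 = 58.9%, the hybrid format 1301/2752 = 47.3% → the chronological format
The hybrid format wins each industry group but the chronological format wins overall — the comparison reverses. The hybrid format's applications skew toward healthcare, which has a lower base rate.

Yes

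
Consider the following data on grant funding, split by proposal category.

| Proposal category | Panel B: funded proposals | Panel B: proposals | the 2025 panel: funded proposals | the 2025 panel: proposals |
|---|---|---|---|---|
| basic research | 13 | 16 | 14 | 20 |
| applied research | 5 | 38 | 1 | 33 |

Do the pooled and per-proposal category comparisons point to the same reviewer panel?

Basic research: Panel B 13/16 = 81.2%, the 2025 panel 14/20 = 70.0% → Panel B
Applied research: Panel B 5/38 = 13.2%, the 2025 panel 1/33 = 3.0% → Panel B
Overall: Panel B 18/54 = 33.3%, the 2025 panel 15/53 = 28.3% → Panel B
Panel B wins overall and in every proposal group — no reversal.

Yes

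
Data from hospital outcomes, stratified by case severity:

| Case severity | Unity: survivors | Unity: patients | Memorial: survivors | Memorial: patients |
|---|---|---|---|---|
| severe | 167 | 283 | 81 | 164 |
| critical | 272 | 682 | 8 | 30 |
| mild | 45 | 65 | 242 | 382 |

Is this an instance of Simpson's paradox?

Yes

Severe: Unity 167/283 = 59.0%, Memorial 81/164 = 49.4% → Unity
Critical: Unity 272/682 = 39.9%, Memorial 8/30 = 26.7% → Unity
Mild: Unity 45/65 = 69.2%, Memorial 242/382 = 63.4% → Unity
Overall: Unity 484/1030 = 47.0%, Memorial 331/576 = 57.5% → Memorial
Unity wins each case group but Memorial wins overall — the comparison reverses. Unity's patients skew toward critical, which has a lower base rate.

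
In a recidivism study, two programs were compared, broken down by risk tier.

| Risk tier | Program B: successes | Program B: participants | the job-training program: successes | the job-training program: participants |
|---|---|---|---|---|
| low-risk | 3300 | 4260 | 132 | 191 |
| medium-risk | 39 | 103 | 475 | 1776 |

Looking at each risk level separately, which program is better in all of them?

Low-risk: Program B 3300/4260 = 77.5%, the job-training program 132/191 = 69.1% → Program B
Medium-risk: Program B 39/103 = 37.9%, the job-training program 475/1776 = 26.7% → Program B
Program B has the higher rate in both groups.

Program B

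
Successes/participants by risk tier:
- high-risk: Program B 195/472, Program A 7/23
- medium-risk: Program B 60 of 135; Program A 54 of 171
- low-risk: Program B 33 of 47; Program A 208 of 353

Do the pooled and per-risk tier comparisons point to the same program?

No

High-risk: Program B 195/472 = 41.3%, Program A 7/23 = 30.4% → Program B
Medium-risk: Program B 60/135 = 44.4%, Program A 54/171 = 31.6% → Program B
Low-risk: Program B 33/47 = 70.2%, Program A 208/353 = 58.9% → Program B
Overall: Program B 288/654 = 44.0%, Program A 269/547 = 49.2% → Program A
Program B wins each risk group but Program A wins overall — the comparison reverses. Program B's participants skew toward high-risk, which has a lower base rate.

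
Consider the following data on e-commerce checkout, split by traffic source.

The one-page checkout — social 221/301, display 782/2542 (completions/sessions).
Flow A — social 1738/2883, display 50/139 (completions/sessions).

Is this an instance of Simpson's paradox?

No

Social: the one-page checkout 221/301 = 73.4%, Flow A 1738/2883 = 60.3% → the one-page checkout
Display: the one-page checkout 782/2542 = 30.8%, Flow A 50/139 = 36.0% → Flow A
Overall: the one-page checkout 1003/2843 = 35.3%, Flow A 1788/3022 = 59.2% → Flow A
Neither sweeps: the one-page checkout wins 1 of 2 groups, Flow A wins 1. Flow A wins overall but not every group — no Simpson reversal.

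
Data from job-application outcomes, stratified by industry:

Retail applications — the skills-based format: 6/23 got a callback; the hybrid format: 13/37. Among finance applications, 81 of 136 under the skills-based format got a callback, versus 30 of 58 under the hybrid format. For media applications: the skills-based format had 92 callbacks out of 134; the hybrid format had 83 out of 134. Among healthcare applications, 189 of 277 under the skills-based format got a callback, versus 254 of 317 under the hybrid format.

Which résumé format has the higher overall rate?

the hybrid format

Retail: the skills-based format 6/23 = 26.1%, the hybrid format 13/37 = 35.1% → the hybrid format
Finance: the skills-based format 81/136 = 59.6%, the hybrid format 30/58 = 51.7% → the skills-based format
Media: the skills-based format 92/134 = 68.7%, the hybrid format 83/134 = 61.9% → the skills-based format
Healthcare: the skills-based format 189/277 = 68.2%, the hybrid format 254/317 = 80.1% → the hybrid format
Overall: the skills-based format 368/570 = 64.6%, the hybrid format 380/546 = 69.6% → the hybrid format
(Neither sweeps every industry group, but the hybrid format has the higher pooled rate.)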